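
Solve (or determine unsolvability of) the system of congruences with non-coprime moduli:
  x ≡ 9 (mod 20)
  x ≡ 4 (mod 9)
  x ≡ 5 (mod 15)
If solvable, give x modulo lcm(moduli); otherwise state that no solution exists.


Moduli 20, 9, 15 are not pairwise coprime, so CRT works modulo lcm(m_i) when all pairwise compatibility conditions hold.
Pairwise compatibility: gcd(m_i, m_j) must divide a_i - a_j for every pair.
Merge one congruence at a time:
  Start: x ≡ 9 (mod 20).
  Combine with x ≡ 4 (mod 9): gcd(20, 9) = 1; 4 - 9 = -5, which IS divisible by 1, so compatible.
    Write x = 9 + 20·t and substitute into x ≡ 4 (mod 9): 20·t ≡ 4 − 9 = -5 (mod 9).
    Reduce coefficients mod 9: 2·t ≡ 4 (mod 9).
    The inverse of 2 mod 9 is 5 (since 2·5 = 10 = 1·9 + 1), so t ≡ 5·4 = 20 ≡ 2 (mod 9).
    Then x = 9 + 20·2 = 49, valid modulo lcm(20, 9) = 180: x ≡ 49 (mod 180).
  Combine with x ≡ 5 (mod 15): gcd(180, 15) = 15, and 5 - 49 = -44 is NOT divisible by 15.
    ⇒ system is inconsistent (no integer solution).

No solution (the system is inconsistent).


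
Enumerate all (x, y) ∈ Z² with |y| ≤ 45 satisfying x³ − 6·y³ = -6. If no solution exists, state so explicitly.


The equation is x³ - 6y³ = -6. For fixed y, x³ = 6·y³ − 6, so a solution requires the RHS to be a perfect cube.
Strategy: iterate y from -45 to 45, compute RHS = 6·y³ − 6, and check whether it is a (positive or negative) perfect cube.
Check small values of y:
  y = 0: RHS = -6 is not a perfect cube.
  y = 1: RHS = 0 = (0)³ ⇒ x = 0 works.
  y = -1: RHS = -12 is not a perfect cube.
  y = 2: RHS = 42 is not a perfect cube.
  y = -2: RHS = -54 is not a perfect cube.
  y = 3: RHS = 156 is not a perfect cube.
  y = -3: RHS = -168 is not a perfect cube.
Continuing the search up to |y| = 45 finds no further solutions beyond those listed.
Collected solutions: (0, 1).

Solutions (with |y| ≤ 45): (0, 1).


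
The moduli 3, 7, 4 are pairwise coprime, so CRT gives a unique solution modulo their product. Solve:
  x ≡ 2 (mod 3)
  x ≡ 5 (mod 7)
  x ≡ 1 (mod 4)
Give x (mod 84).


Moduli 3, 7, 4 are pairwise coprime; by CRT there is a unique solution modulo M = 3 · 7 · 4 = 84.
Solve pairwise, accumulating the modulus:
  Start with x ≡ 2 (mod 3).
  Combine with x ≡ 5 (mod 7): since gcd(3, 7) = 1, we get a unique residue mod 21.
    Write x = 2 + 3·t and substitute into x ≡ 5 (mod 7): 3·t ≡ 5 − 2 = 3 (mod 7).
    The inverse of 3 mod 7 is 5 (since 3·5 = 15 = 2·7 + 1), so t ≡ 5·3 = 15 ≡ 1 (mod 7).
    Then x = 2 + 3·1 = 5, valid modulo lcm(3, 7) = 21: x ≡ 5 (mod 21).
  Combine with x ≡ 1 (mod 4): since gcd(21, 4) = 1, we get a unique residue mod 84.
    Write x = 5 + 21·t and substitute into x ≡ 1 (mod 4): 21·t ≡ 1 − 5 = -4 (mod 4).
    Reduce coefficients mod 4: 1·t ≡ 0 (mod 4).
    So t ≡ 0 (mod 4).
    Then x = 5 + 21·0 = 5, valid modulo lcm(21, 4) = 84: x ≡ 5 (mod 84).
Verify: 5 mod 3 = 2 ✓, 5 mod 7 = 5 ✓, 5 mod 4 = 1 ✓.

x ≡ 5 (mod 84).


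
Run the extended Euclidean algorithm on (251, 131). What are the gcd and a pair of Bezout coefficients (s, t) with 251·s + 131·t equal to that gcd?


Euclidean algorithm on (251, 131) — divide until remainder is 0:
  251 = 1 · 131 + 120
  131 = 1 · 120 + 11
  120 = 10 · 11 + 10
  11 = 1 · 10 + 1
  10 = 10 · 1 + 0
gcd(251, 131) = 1.
Track Bezout coefficients alongside the remainders: start with r₀ = 251 = a·1 + b·0 (s = 1, t = 0) and r₁ = 131 = a·0 + b·1 (s = 0, t = 1); each new remainder r_{k+1} = r_{k-1} − q_k·r_k inherits s_{k+1} = s_{k-1} − q_k·s_k, t_{k+1} = t_{k-1} − q_k·t_k, so r_k = a·s_k + b·t_k at every step:
  q = 1: r = 120, s = 1 − 1·0 = 1, t = 0 − 1·1 = -1  (check: 251·1 + 131·(-1) = 120)
  q = 1: r = 11, s = 0 − 1·1 = -1, t = 1 − 1·(-1) = 2  (check: 251·(-1) + 131·2 = 11)
  q = 10: r = 10, s = 1 − 10·(-1) = 11, t = -1 − 10·2 = -21  (check: 251·11 + 131·(-21) = 10)
  q = 1: r = 1, s = -1 − 1·11 = -12, t = 2 − 1·(-21) = 23  (check: 251·(-12) + 131·23 = 1)
The row with r = 1 (the gcd) gives the Bezout coefficients s = -12, t = 23.
Result: 251 · (-12) + 131 · (23) = 1.

gcd(251, 131) = 1; s = -12, t = 23 (check: 251·(-12) + 131·23 = 1).


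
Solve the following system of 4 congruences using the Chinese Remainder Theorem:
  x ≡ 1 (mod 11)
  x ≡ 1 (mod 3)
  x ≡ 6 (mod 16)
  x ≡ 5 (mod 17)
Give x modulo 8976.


Product of moduli M = 11 · 3 · 16 · 17 = 8976.
Merge one congruence at a time:
  Start: x ≡ 1 (mod 11).
  Combine with x ≡ 1 (mod 3); new modulus lcm = 33.
    Write x = 1 + 11·t and substitute into x ≡ 1 (mod 3): 11·t ≡ 1 − 1 = 0 (mod 3).
    Reduce coefficients mod 3: 2·t ≡ 0 (mod 3).
    The inverse of 2 mod 3 is 2 (since 2·2 = 4 = 1·3 + 1), so t ≡ 2·0 = 0 ≡ 0 (mod 3).
    Then x = 1 + 11·0 = 1, valid modulo lcm(11, 3) = 33: x ≡ 1 (mod 33).
  Combine with x ≡ 6 (mod 16); new modulus lcm = 528.
    Write x = 1 + 33·t and substitute into x ≡ 6 (mod 16): 33·t ≡ 6 − 1 = 5 (mod 16).
    Reduce coefficients mod 16: 1·t ≡ 5 (mod 16).
    So t ≡ 5 (mod 16).
    Then x = 1 + 33·5 = 166, valid modulo lcm(33, 16) = 528: x ≡ 166 (mod 528).
  Combine with x ≡ 5 (mod 17); new modulus lcm = 8976.
    Write x = 166 + 528·t and substitute into x ≡ 5 (mod 17): 528·t ≡ 5 − 166 = -161 (mod 17).
    Reduce coefficients mod 17: 1·t ≡ 9 (mod 17).
    So t ≡ 9 (mod 17).
    Then x = 166 + 528·9 = 4918, valid modulo lcm(528, 17) = 8976: x ≡ 4918 (mod 8976).
Verify against each original: 4918 mod 11 = 1, 4918 mod 3 = 1, 4918 mod 16 = 6, 4918 mod 17 = 5.

x ≡ 4918 (mod 8976).


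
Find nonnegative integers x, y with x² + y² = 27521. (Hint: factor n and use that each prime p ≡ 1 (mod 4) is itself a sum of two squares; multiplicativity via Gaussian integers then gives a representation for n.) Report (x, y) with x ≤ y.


Step 1: Factor n = 27521 = 13 · 29 · 73.
Step 2: Check the mod-4 condition on each prime factor: 13 ≡ 1 (mod 4), exponent 1; 29 ≡ 1 (mod 4), exponent 1; 73 ≡ 1 (mod 4), exponent 1.
All primes ≡ 3 (mod 4) appear to even exponent (or don't appear), so by the two-squares theorem n IS expressible as a sum of two squares.
Step 3: Build a representation. Here n = 13 · 29 · 73 is a product of primes ≡ 1 (mod 4). Each prime p ≡ 1 (mod 4) is itself a sum of two squares; find a² by testing p − a² for a perfect square:
  13: 13 − 1² = 12, 13 − 2² = 9 = 3² ⇒ 13 = 2² + 3².
  29: 29 − 1² = 28, 29 − 2² = 25 = 5² ⇒ 29 = 2² + 5².
  73: 73 − 1² = 72, 73 − 2² = 69, 73 − 3² = 64 = 8² ⇒ 73 = 3² + 8².
  Combine using the Brahmagupta–Fibonacci identity (a² + b²)(c² + d²) = (ac − bd)² + (ad + bc)² = (ac + bd)² + (ad − bc)²:
  13 · 29 = 377: from (2² + 3²)(2² + 5²), take (2·2 − 3·5, 2·5 + 3·2) = (4 − 15, 10 + 6) = (-11, 16); dropping signs (only squares matter) gives (11, 16); check 11² + 16² = 121 + 256 = 377 ✓.
  377 · 73 = 27521: from (11² + 16²)(3² + 8²), take (11·3 − 16·8, 11·8 + 16·3) = (33 − 128, 88 + 48) = (-95, 136); dropping signs (only squares matter) gives (95, 136); check 95² + 136² = 9025 + 18496 = 27521 ✓.
Step 4: Order so x ≤ y and verify: 95² + 136² = 9025 + 18496 = 27521 = n. ✓

n = 27521 = 95² + 136² (one valid representation with x ≤ y).


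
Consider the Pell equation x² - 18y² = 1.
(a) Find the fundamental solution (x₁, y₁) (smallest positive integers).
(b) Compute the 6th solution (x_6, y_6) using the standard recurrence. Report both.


Step 1: Find the fundamental solution (x₁, y₁) of x² - 18y² = 1.
  Expand √18 as a continued fraction. a₀ = ⌊√18⌋ = 4; iterate m_{k+1} = d_k·a_k − m_k, d_{k+1} = (18 − m_{k+1}²)/d_k, a_{k+1} = ⌊(a₀ + m_{k+1})/d_{k+1}⌋ (starting m₀ = 0, d₀ = 1), with convergents p_k = a_k·p_{k-1} + p_{k-2}, q_k = a_k·q_{k-1} + q_{k-2} (p₋₁ = 1, q₋₁ = 0):
  k = 0: a₀ = 4; p₀/q₀ = 4/1; p₀² − 18·q₀² = 16 − 18 = -2.
  k = 1: m = 4, d = 2, a = ⌊(4 + 4)/2⌋ = 4; p/q = (4·4 + 1)/(4·1 + 0) = 17/4; p² − 18·q² = 289 − 288 = 1.
  The first convergent with p² − 18·q² = 1 gives the fundamental solution (x₁, y₁) = (17, 4).
Step 2: Apply the recurrence (x_{n+1}, y_{n+1}) = (x₁x_n + 18y₁y_n, x₁y_n + y₁x_n) repeatedly.
  From (x_1, y_1) = (17, 4): x_2 = 17·17 + 18·4·4 = 577; y_2 = 17·4 + 4·17 = 136.
  From (x_2, y_2) = (577, 136): x_3 = 17·577 + 18·4·136 = 19601; y_3 = 17·136 + 4·577 = 4620.
  From (x_3, y_3) = (19601, 4620): x_4 = 17·19601 + 18·4·4620 = 665857; y_4 = 17·4620 + 4·19601 = 156944.
  From (x_4, y_4) = (665857, 156944): x_5 = 17·665857 + 18·4·156944 = 22619537; y_5 = 17·156944 + 4·665857 = 5331476.
  From (x_5, y_5) = (22619537, 5331476): x_6 = 17·22619537 + 18·4·5331476 = 768398401; y_6 = 17·5331476 + 4·22619537 = 181113240.
Step 3: Verify x_6² - 18·y_6² = 590436102659356801 - 590436102659356800 = 1 (should be 1). ✓

(x_1, y_1) = (17, 4); (x_6, y_6) = (768398401, 181113240).


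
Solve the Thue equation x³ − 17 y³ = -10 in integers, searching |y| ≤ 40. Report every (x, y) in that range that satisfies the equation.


The equation is x³ - 17y³ = -10. For fixed y, x³ = 17·y³ − 10, so a solution requires the RHS to be a perfect cube.
Strategy: iterate y from -40 to 40, compute RHS = 17·y³ − 10, and check whether it is a (positive or negative) perfect cube.
Check small values of y:
  y = 0: RHS = -10 is not a perfect cube.
  y = 1: RHS = 7 is not a perfect cube.
  y = -1: RHS = -27 = (-3)³ ⇒ x = -3 works.
  y = 2: RHS = 126 is not a perfect cube.
  y = -2: RHS = -146 is not a perfect cube.
  y = 3: RHS = 449 is not a perfect cube.
  y = -3: RHS = -469 is not a perfect cube.
Continuing the search up to |y| = 40 finds no further solutions beyond those listed.
Collected solutions: (-3, -1).

Solutions (with |y| ≤ 40): (-3, -1).


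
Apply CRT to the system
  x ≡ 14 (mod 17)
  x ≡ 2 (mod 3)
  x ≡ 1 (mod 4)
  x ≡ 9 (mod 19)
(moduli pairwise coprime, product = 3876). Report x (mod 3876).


Product of moduli M = 17 · 3 · 4 · 19 = 3876.
Merge one congruence at a time:
  Start: x ≡ 14 (mod 17).
  Combine with x ≡ 2 (mod 3); new modulus lcm = 51.
    Write x = 14 + 17·t and substitute into x ≡ 2 (mod 3): 17·t ≡ 2 − 14 = -12 (mod 3).
    Reduce coefficients mod 3: 2·t ≡ 0 (mod 3).
    The inverse of 2 mod 3 is 2 (since 2·2 = 4 = 1·3 + 1), so t ≡ 2·0 = 0 ≡ 0 (mod 3).
    Then x = 14 + 17·0 = 14, valid modulo lcm(17, 3) = 51: x ≡ 14 (mod 51).
  Combine with x ≡ 1 (mod 4); new modulus lcm = 204.
    Write x = 14 + 51·t and substitute into x ≡ 1 (mod 4): 51·t ≡ 1 − 14 = -13 (mod 4).
    Reduce coefficients mod 4: 3·t ≡ 3 (mod 4).
    The inverse of 3 mod 4 is 3 (since 3·3 = 9 = 2·4 + 1), so t ≡ 3·3 = 9 ≡ 1 (mod 4).
    Then x = 14 + 51·1 = 65, valid modulo lcm(51, 4) = 204: x ≡ 65 (mod 204).
  Combine with x ≡ 9 (mod 19); new modulus lcm = 3876.
    Write x = 65 + 204·t and substitute into x ≡ 9 (mod 19): 204·t ≡ 9 − 65 = -56 (mod 19).
    Reduce coefficients mod 19: 14·t ≡ 1 (mod 19).
    The inverse of 14 mod 19 is 15 (since 14·15 = 210 = 11·19 + 1), so t ≡ 15·1 = 15 ≡ 15 (mod 19).
    Then x = 65 + 204·15 = 3125, valid modulo lcm(204, 19) = 3876: x ≡ 3125 (mod 3876).
Verify against each original: 3125 mod 17 = 14, 3125 mod 3 = 2, 3125 mod 4 = 1, 3125 mod 19 = 9.

x ≡ 3125 (mod 3876).


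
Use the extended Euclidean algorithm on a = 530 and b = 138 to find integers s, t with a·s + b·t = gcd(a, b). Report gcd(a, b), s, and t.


Euclidean algorithm on (530, 138) — divide until remainder is 0:
  530 = 3 · 138 + 116
  138 = 1 · 116 + 22
  116 = 5 · 22 + 6
  22 = 3 · 6 + 4
  6 = 1 · 4 + 2
  4 = 2 · 2 + 0
gcd(530, 138) = 2.
Track Bezout coefficients alongside the remainders: start with r₀ = 530 = a·1 + b·0 (s = 1, t = 0) and r₁ = 138 = a·0 + b·1 (s = 0, t = 1); each new remainder r_{k+1} = r_{k-1} − q_k·r_k inherits s_{k+1} = s_{k-1} − q_k·s_k, t_{k+1} = t_{k-1} − q_k·t_k, so r_k = a·s_k + b·t_k at every step:
  q = 3: r = 116, s = 1 − 3·0 = 1, t = 0 − 3·1 = -3  (check: 530·1 + 138·(-3) = 116)
  q = 1: r = 22, s = 0 − 1·1 = -1, t = 1 − 1·(-3) = 4  (check: 530·(-1) + 138·4 = 22)
  q = 5: r = 6, s = 1 − 5·(-1) = 6, t = -3 − 5·4 = -23  (check: 530·6 + 138·(-23) = 6)
  q = 3: r = 4, s = -1 − 3·6 = -19, t = 4 − 3·(-23) = 73  (check: 530·(-19) + 138·73 = 4)
  q = 1: r = 2, s = 6 − 1·(-19) = 25, t = -23 − 1·73 = -96  (check: 530·25 + 138·(-96) = 2)
The row with r = 2 (the gcd) gives the Bezout coefficients s = 25, t = -96.
Result: 530 · (25) + 138 · (-96) = 2.

gcd(530, 138) = 2; s = 25, t = -96 (check: 530·25 + 138·(-96) = 2).


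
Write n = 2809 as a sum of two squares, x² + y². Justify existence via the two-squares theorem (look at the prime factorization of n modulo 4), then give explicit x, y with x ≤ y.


Step 1: Factor n = 2809 = 53^2.
Step 2: Check the mod-4 condition on each prime factor: 53 ≡ 1 (mod 4), exponent 2.
All primes ≡ 3 (mod 4) appear to even exponent (or don't appear), so by the two-squares theorem n IS expressible as a sum of two squares.
Step 3: Build a representation. Here n = 53 · 53 is a product of primes ≡ 1 (mod 4). Each prime p ≡ 1 (mod 4) is itself a sum of two squares; find a² by testing p − a² for a perfect square:
  53: 53 − 1² = 52, 53 − 2² = 49 = 7² ⇒ 53 = 2² + 7².
  Combine using the Brahmagupta–Fibonacci identity (a² + b²)(c² + d²) = (ac − bd)² + (ad + bc)² = (ac + bd)² + (ad − bc)²:
  53 · 53 = 2809: from (2² + 7²)(2² + 7²), take (2·2 − 7·7, 2·7 + 7·2) = (4 − 49, 14 + 14) = (-45, 28); dropping signs (only squares matter) gives (45, 28); check 45² + 28² = 2025 + 784 = 2809 ✓.
Step 4: Order so x ≤ y and verify: 28² + 45² = 784 + 2025 = 2809 = n. ✓

n = 2809 = 28² + 45² (one valid representation with x ≤ y).


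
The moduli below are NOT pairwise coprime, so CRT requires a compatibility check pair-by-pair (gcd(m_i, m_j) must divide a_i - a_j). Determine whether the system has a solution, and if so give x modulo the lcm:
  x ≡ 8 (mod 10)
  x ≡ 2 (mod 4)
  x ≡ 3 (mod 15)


Moduli 10, 4, 15 are not pairwise coprime, so CRT works modulo lcm(m_i) when all pairwise compatibility conditions hold.
Pairwise compatibility: gcd(m_i, m_j) must divide a_i - a_j for every pair.
Merge one congruence at a time:
  Start: x ≡ 8 (mod 10).
  Combine with x ≡ 2 (mod 4): gcd(10, 4) = 2; 2 - 8 = -6, which IS divisible by 2, so compatible.
    Write x = 8 + 10·t and substitute into x ≡ 2 (mod 4): 10·t ≡ 2 − 8 = -6 (mod 4).
    Divide the congruence (and modulus) by g = 2: 5·t ≡ -3 (mod 2).
    Reduce coefficients mod 2: 1·t ≡ 1 (mod 2).
    So t ≡ 1 (mod 2).
    Then x = 8 + 10·1 = 18, valid modulo lcm(10, 4) = 20: x ≡ 18 (mod 20).
  Combine with x ≡ 3 (mod 15): gcd(20, 15) = 5; 3 - 18 = -15, which IS divisible by 5, so compatible.
    Write x = 18 + 20·t and substitute into x ≡ 3 (mod 15): 20·t ≡ 3 − 18 = -15 (mod 15).
    Divide the congruence (and modulus) by g = 5: 4·t ≡ -3 (mod 3).
    Reduce coefficients mod 3: 1·t ≡ 0 (mod 3).
    So t ≡ 0 (mod 3).
    Then x = 18 + 20·0 = 18, valid modulo lcm(20, 15) = 60: x ≡ 18 (mod 60).
Verify: 18 mod 10 = 8, 18 mod 4 = 2, 18 mod 15 = 3.

x ≡ 18 (mod 60).


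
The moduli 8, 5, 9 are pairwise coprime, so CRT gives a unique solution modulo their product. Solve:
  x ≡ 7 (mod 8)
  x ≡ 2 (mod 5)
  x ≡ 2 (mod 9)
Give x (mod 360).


Moduli 8, 5, 9 are pairwise coprime; by CRT there is a unique solution modulo M = 8 · 5 · 9 = 360.
Solve pairwise, accumulating the modulus:
  Start with x ≡ 7 (mod 8).
  Combine with x ≡ 2 (mod 5): since gcd(8, 5) = 1, we get a unique residue mod 40.
    Write x = 7 + 8·t and substitute into x ≡ 2 (mod 5): 8·t ≡ 2 − 7 = -5 (mod 5).
    Reduce coefficients mod 5: 3·t ≡ 0 (mod 5).
    The inverse of 3 mod 5 is 2 (since 3·2 = 6 = 1·5 + 1), so t ≡ 2·0 = 0 ≡ 0 (mod 5).
    Then x = 7 + 8·0 = 7, valid modulo lcm(8, 5) = 40: x ≡ 7 (mod 40).
  Combine with x ≡ 2 (mod 9): since gcd(40, 9) = 1, we get a unique residue mod 360.
    Write x = 7 + 40·t and substitute into x ≡ 2 (mod 9): 40·t ≡ 2 − 7 = -5 (mod 9).
    Reduce coefficients mod 9: 4·t ≡ 4 (mod 9).
    The inverse of 4 mod 9 is 7 (since 4·7 = 28 = 3·9 + 1), so t ≡ 7·4 = 28 ≡ 1 (mod 9).
    Then x = 7 + 40·1 = 47, valid modulo lcm(40, 9) = 360: x ≡ 47 (mod 360).
Verify: 47 mod 8 = 7 ✓, 47 mod 5 = 2 ✓, 47 mod 9 = 2 ✓.

x ≡ 47 (mod 360).


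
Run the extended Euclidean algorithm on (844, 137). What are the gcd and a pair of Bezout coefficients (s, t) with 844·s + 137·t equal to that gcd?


Euclidean algorithm on (844, 137) — divide until remainder is 0:
  844 = 6 · 137 + 22
  137 = 6 · 22 + 5
  22 = 4 · 5 + 2
  5 = 2 · 2 + 1
  2 = 2 · 1 + 0
gcd(844, 137) = 1.
Track Bezout coefficients alongside the remainders: start with r₀ = 844 = a·1 + b·0 (s = 1, t = 0) and r₁ = 137 = a·0 + b·1 (s = 0, t = 1); each new remainder r_{k+1} = r_{k-1} − q_k·r_k inherits s_{k+1} = s_{k-1} − q_k·s_k, t_{k+1} = t_{k-1} − q_k·t_k, so r_k = a·s_k + b·t_k at every step:
  q = 6: r = 22, s = 1 − 6·0 = 1, t = 0 − 6·1 = -6  (check: 844·1 + 137·(-6) = 22)
  q = 6: r = 5, s = 0 − 6·1 = -6, t = 1 − 6·(-6) = 37  (check: 844·(-6) + 137·37 = 5)
  q = 4: r = 2, s = 1 − 4·(-6) = 25, t = -6 − 4·37 = -154  (check: 844·25 + 137·(-154) = 2)
  q = 2: r = 1, s = -6 − 2·25 = -56, t = 37 − 2·(-154) = 345  (check: 844·(-56) + 137·345 = 1)
The row with r = 1 (the gcd) gives the Bezout coefficients s = -56, t = 345.
Result: 844 · (-56) + 137 · (345) = 1.

gcd(844, 137) = 1; s = -56, t = 345 (check: 844·(-56) + 137·345 = 1).


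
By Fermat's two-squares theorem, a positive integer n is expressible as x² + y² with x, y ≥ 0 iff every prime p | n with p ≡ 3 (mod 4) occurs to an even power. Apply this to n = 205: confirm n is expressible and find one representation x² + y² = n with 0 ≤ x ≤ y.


Step 1: Factor n = 205 = 5 · 41.
Step 2: Check the mod-4 condition on each prime factor: 5 ≡ 1 (mod 4), exponent 1; 41 ≡ 1 (mod 4), exponent 1.
All primes ≡ 3 (mod 4) appear to even exponent (or don't appear), so by the two-squares theorem n IS expressible as a sum of two squares.
Step 3: Build a representation. Here n = 5 · 41 is a product of primes ≡ 1 (mod 4). Each prime p ≡ 1 (mod 4) is itself a sum of two squares; find a² by testing p − a² for a perfect square:
  5: 5 − 1² = 4 = 2² ⇒ 5 = 1² + 2².
  41: 41 − 1² = 40, 41 − 2² = 37, 41 − 3² = 32, 41 − 4² = 25 = 5² ⇒ 41 = 4² + 5².
  Combine using the Brahmagupta–Fibonacci identity (a² + b²)(c² + d²) = (ac − bd)² + (ad + bc)² = (ac + bd)² + (ad − bc)²:
  5 · 41 = 205: from (1² + 2²)(4² + 5²), take (1·4 − 2·5, 1·5 + 2·4) = (4 − 10, 5 + 8) = (-6, 13); dropping signs (only squares matter) gives (6, 13); check 6² + 13² = 36 + 169 = 205 ✓.
Step 4: Order so x ≤ y and verify: 6² + 13² = 36 + 169 = 205 = n. ✓

n = 205 = 6² + 13² (one valid representation with x ≤ y).


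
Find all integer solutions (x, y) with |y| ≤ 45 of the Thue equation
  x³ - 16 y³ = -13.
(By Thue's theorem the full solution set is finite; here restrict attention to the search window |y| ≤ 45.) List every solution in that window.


The equation is x³ - 16y³ = -13. For fixed y, x³ = 16·y³ − 13, so a solution requires the RHS to be a perfect cube.
Strategy: iterate y from -45 to 45, compute RHS = 16·y³ − 13, and check whether it is a (positive or negative) perfect cube.
Check small values of y:
  y = 0: RHS = -13 is not a perfect cube.
  y = 1: RHS = 3 is not a perfect cube.
  y = -1: RHS = -29 is not a perfect cube.
  y = 2: RHS = 115 is not a perfect cube.
  y = -2: RHS = -141 is not a perfect cube.
  y = 3: RHS = 419 is not a perfect cube.
  y = -3: RHS = -445 is not a perfect cube.
Continuing the search up to |y| = 45 finds no solutions either.
No (x, y) in the scanned range satisfies the equation.

No integer solutions with |y| ≤ 45.


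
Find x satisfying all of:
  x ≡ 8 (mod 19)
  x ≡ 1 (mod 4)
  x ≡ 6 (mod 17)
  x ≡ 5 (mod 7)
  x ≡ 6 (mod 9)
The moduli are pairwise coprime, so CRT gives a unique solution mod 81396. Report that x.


Product of moduli M = 19 · 4 · 17 · 7 · 9 = 81396.
Merge one congruence at a time:
  Start: x ≡ 8 (mod 19).
  Combine with x ≡ 1 (mod 4); new modulus lcm = 76.
    Write x = 8 + 19·t and substitute into x ≡ 1 (mod 4): 19·t ≡ 1 − 8 = -7 (mod 4).
    Reduce coefficients mod 4: 3·t ≡ 1 (mod 4).
    The inverse of 3 mod 4 is 3 (since 3·3 = 9 = 2·4 + 1), so t ≡ 3·1 = 3 ≡ 3 (mod 4).
    Then x = 8 + 19·3 = 65, valid modulo lcm(19, 4) = 76: x ≡ 65 (mod 76).
  Combine with x ≡ 6 (mod 17); new modulus lcm = 1292.
    Write x = 65 + 76·t and substitute into x ≡ 6 (mod 17): 76·t ≡ 6 − 65 = -59 (mod 17).
    Reduce coefficients mod 17: 8·t ≡ 9 (mod 17).
    The inverse of 8 mod 17 is 15 (since 8·15 = 120 = 7·17 + 1), so t ≡ 15·9 = 135 ≡ 16 (mod 17).
    Then x = 65 + 76·16 = 1281, valid modulo lcm(76, 17) = 1292: x ≡ 1281 (mod 1292).
  Combine with x ≡ 5 (mod 7); new modulus lcm = 9044.
    Write x = 1281 + 1292·t and substitute into x ≡ 5 (mod 7): 1292·t ≡ 5 − 1281 = -1276 (mod 7).
    Reduce coefficients mod 7: 4·t ≡ 5 (mod 7).
    The inverse of 4 mod 7 is 2 (since 4·2 = 8 = 1·7 + 1), so t ≡ 2·5 = 10 ≡ 3 (mod 7).
    Then x = 1281 + 1292·3 = 5157, valid modulo lcm(1292, 7) = 9044: x ≡ 5157 (mod 9044).
  Combine with x ≡ 6 (mod 9); new modulus lcm = 81396.
    Write x = 5157 + 9044·t and substitute into x ≡ 6 (mod 9): 9044·t ≡ 6 − 5157 = -5151 (mod 9).
    Reduce coefficients mod 9: 8·t ≡ 6 (mod 9).
    The inverse of 8 mod 9 is 8 (since 8·8 = 64 = 7·9 + 1), so t ≡ 8·6 = 48 ≡ 3 (mod 9).
    Then x = 5157 + 9044·3 = 32289, valid modulo lcm(9044, 9) = 81396: x ≡ 32289 (mod 81396).
Verify against each original: 32289 mod 19 = 8, 32289 mod 4 = 1, 32289 mod 17 = 6, 32289 mod 7 = 5, 32289 mod 9 = 6.

x ≡ 32289 (mod 81396).


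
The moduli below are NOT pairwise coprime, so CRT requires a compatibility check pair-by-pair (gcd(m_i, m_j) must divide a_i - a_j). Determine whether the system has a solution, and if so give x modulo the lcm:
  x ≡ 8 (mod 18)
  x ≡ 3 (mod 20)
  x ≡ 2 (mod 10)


Moduli 18, 20, 10 are not pairwise coprime, so CRT works modulo lcm(m_i) when all pairwise compatibility conditions hold.
Pairwise compatibility: gcd(m_i, m_j) must divide a_i - a_j for every pair.
Merge one congruence at a time:
  Start: x ≡ 8 (mod 18).
  Combine with x ≡ 3 (mod 20): gcd(18, 20) = 2, and 3 - 8 = -5 is NOT divisible by 2.
    ⇒ system is inconsistent (no integer solution).

No solution (the system is inconsistent).


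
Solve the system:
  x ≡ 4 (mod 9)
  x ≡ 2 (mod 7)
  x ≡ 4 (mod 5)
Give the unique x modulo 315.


Moduli 9, 7, 5 are pairwise coprime; by CRT there is a unique solution modulo M = 9 · 7 · 5 = 315.
Solve pairwise, accumulating the modulus:
  Start with x ≡ 4 (mod 9).
  Combine with x ≡ 2 (mod 7): since gcd(9, 7) = 1, we get a unique residue mod 63.
    Write x = 4 + 9·t and substitute into x ≡ 2 (mod 7): 9·t ≡ 2 − 4 = -2 (mod 7).
    Reduce coefficients mod 7: 2·t ≡ 5 (mod 7).
    The inverse of 2 mod 7 is 4 (since 2·4 = 8 = 1·7 + 1), so t ≡ 4·5 = 20 ≡ 6 (mod 7).
    Then x = 4 + 9·6 = 58, valid modulo lcm(9, 7) = 63: x ≡ 58 (mod 63).
  Combine with x ≡ 4 (mod 5): since gcd(63, 5) = 1, we get a unique residue mod 315.
    Write x = 58 + 63·t and substitute into x ≡ 4 (mod 5): 63·t ≡ 4 − 58 = -54 (mod 5).
    Reduce coefficients mod 5: 3·t ≡ 1 (mod 5).
    The inverse of 3 mod 5 is 2 (since 3·2 = 6 = 1·5 + 1), so t ≡ 2·1 = 2 ≡ 2 (mod 5).
    Then x = 58 + 63·2 = 184, valid modulo lcm(63, 5) = 315: x ≡ 184 (mod 315).
Verify: 184 mod 9 = 4 ✓, 184 mod 7 = 2 ✓, 184 mod 5 = 4 ✓.

x ≡ 184 (mod 315).


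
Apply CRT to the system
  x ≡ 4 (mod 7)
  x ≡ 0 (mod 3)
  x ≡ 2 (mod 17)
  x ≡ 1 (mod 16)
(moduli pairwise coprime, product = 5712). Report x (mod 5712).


Product of moduli M = 7 · 3 · 17 · 16 = 5712.
Merge one congruence at a time:
  Start: x ≡ 4 (mod 7).
  Combine with x ≡ 0 (mod 3); new modulus lcm = 21.
    Write x = 4 + 7·t and substitute into x ≡ 0 (mod 3): 7·t ≡ 0 − 4 = -4 (mod 3).
    Reduce coefficients mod 3: 1·t ≡ 2 (mod 3).
    So t ≡ 2 (mod 3).
    Then x = 4 + 7·2 = 18, valid modulo lcm(7, 3) = 21: x ≡ 18 (mod 21).
  Combine with x ≡ 2 (mod 17); new modulus lcm = 357.
    Write x = 18 + 21·t and substitute into x ≡ 2 (mod 17): 21·t ≡ 2 − 18 = -16 (mod 17).
    Reduce coefficients mod 17: 4·t ≡ 1 (mod 17).
    The inverse of 4 mod 17 is 13 (since 4·13 = 52 = 3·17 + 1), so t ≡ 13·1 = 13 ≡ 13 (mod 17).
    Then x = 18 + 21·13 = 291, valid modulo lcm(21, 17) = 357: x ≡ 291 (mod 357).
  Combine with x ≡ 1 (mod 16); new modulus lcm = 5712.
    Write x = 291 + 357·t and substitute into x ≡ 1 (mod 16): 357·t ≡ 1 − 291 = -290 (mod 16).
    Reduce coefficients mod 16: 5·t ≡ 14 (mod 16).
    The inverse of 5 mod 16 is 13 (since 5·13 = 65 = 4·16 + 1), so t ≡ 13·14 = 182 ≡ 6 (mod 16).
    Then x = 291 + 357·6 = 2433, valid modulo lcm(357, 16) = 5712: x ≡ 2433 (mod 5712).
Verify against each original: 2433 mod 7 = 4, 2433 mod 3 = 0, 2433 mod 17 = 2, 2433 mod 16 = 1.

x ≡ 2433 (mod 5712).


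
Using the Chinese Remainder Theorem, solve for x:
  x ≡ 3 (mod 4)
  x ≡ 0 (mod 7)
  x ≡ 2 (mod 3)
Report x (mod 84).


Moduli 4, 7, 3 are pairwise coprime; by CRT there is a unique solution modulo M = 4 · 7 · 3 = 84.
Solve pairwise, accumulating the modulus:
  Start with x ≡ 3 (mod 4).
  Combine with x ≡ 0 (mod 7): since gcd(4, 7) = 1, we get a unique residue mod 28.
    Write x = 3 + 4·t and substitute into x ≡ 0 (mod 7): 4·t ≡ 0 − 3 = -3 (mod 7).
    Reduce coefficients mod 7: 4·t ≡ 4 (mod 7).
    The inverse of 4 mod 7 is 2 (since 4·2 = 8 = 1·7 + 1), so t ≡ 2·4 = 8 ≡ 1 (mod 7).
    Then x = 3 + 4·1 = 7, valid modulo lcm(4, 7) = 28: x ≡ 7 (mod 28).
  Combine with x ≡ 2 (mod 3): since gcd(28, 3) = 1, we get a unique residue mod 84.
    Write x = 7 + 28·t and substitute into x ≡ 2 (mod 3): 28·t ≡ 2 − 7 = -5 (mod 3).
    Reduce coefficients mod 3: 1·t ≡ 1 (mod 3).
    So t ≡ 1 (mod 3).
    Then x = 7 + 28·1 = 35, valid modulo lcm(28, 3) = 84: x ≡ 35 (mod 84).
Verify: 35 mod 4 = 3 ✓, 35 mod 7 = 0 ✓, 35 mod 3 = 2 ✓.

x ≡ 35 (mod 84).


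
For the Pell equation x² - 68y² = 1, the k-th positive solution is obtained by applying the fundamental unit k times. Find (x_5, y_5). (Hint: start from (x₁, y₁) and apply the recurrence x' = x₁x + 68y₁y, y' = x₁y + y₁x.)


Step 1: Find the fundamental solution (x₁, y₁) of x² - 68y² = 1.
  Expand √68 as a continued fraction. a₀ = ⌊√68⌋ = 8; iterate m_{k+1} = d_k·a_k − m_k, d_{k+1} = (68 − m_{k+1}²)/d_k, a_{k+1} = ⌊(a₀ + m_{k+1})/d_{k+1}⌋ (starting m₀ = 0, d₀ = 1), with convergents p_k = a_k·p_{k-1} + p_{k-2}, q_k = a_k·q_{k-1} + q_{k-2} (p₋₁ = 1, q₋₁ = 0):
  k = 0: a₀ = 8; p₀/q₀ = 8/1; p₀² − 68·q₀² = 64 − 68 = -4.
  k = 1: m = 8, d = 4, a = ⌊(8 + 8)/4⌋ = 4; p/q = (4·8 + 1)/(4·1 + 0) = 33/4; p² − 68·q² = 1089 − 1088 = 1.
  The first convergent with p² − 68·q² = 1 gives the fundamental solution (x₁, y₁) = (33, 4).
Step 2: Apply the recurrence (x_{n+1}, y_{n+1}) = (x₁x_n + 68y₁y_n, x₁y_n + y₁x_n) repeatedly.
  From (x_1, y_1) = (33, 4): x_2 = 33·33 + 68·4·4 = 2177; y_2 = 33·4 + 4·33 = 264.
  From (x_2, y_2) = (2177, 264): x_3 = 33·2177 + 68·4·264 = 143649; y_3 = 33·264 + 4·2177 = 17420.
  From (x_3, y_3) = (143649, 17420): x_4 = 33·143649 + 68·4·17420 = 9478657; y_4 = 33·17420 + 4·143649 = 1149456.
  From (x_4, y_4) = (9478657, 1149456): x_5 = 33·9478657 + 68·4·1149456 = 625447713; y_5 = 33·1149456 + 4·9478657 = 75846676.
Step 3: Verify x_5² - 68·y_5² = 391184841696930369 - 391184841696930368 = 1 (should be 1). ✓

(x_1, y_1) = (33, 4); (x_5, y_5) = (625447713, 75846676).


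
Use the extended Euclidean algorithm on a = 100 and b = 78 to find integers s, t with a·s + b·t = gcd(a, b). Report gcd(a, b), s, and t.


Euclidean algorithm on (100, 78) — divide until remainder is 0:
  100 = 1 · 78 + 22
  78 = 3 · 22 + 12
  22 = 1 · 12 + 10
  12 = 1 · 10 + 2
  10 = 5 · 2 + 0
gcd(100, 78) = 2.
Track Bezout coefficients alongside the remainders: start with r₀ = 100 = a·1 + b·0 (s = 1, t = 0) and r₁ = 78 = a·0 + b·1 (s = 0, t = 1); each new remainder r_{k+1} = r_{k-1} − q_k·r_k inherits s_{k+1} = s_{k-1} − q_k·s_k, t_{k+1} = t_{k-1} − q_k·t_k, so r_k = a·s_k + b·t_k at every step:
  q = 1: r = 22, s = 1 − 1·0 = 1, t = 0 − 1·1 = -1  (check: 100·1 + 78·(-1) = 22)
  q = 3: r = 12, s = 0 − 3·1 = -3, t = 1 − 3·(-1) = 4  (check: 100·(-3) + 78·4 = 12)
  q = 1: r = 10, s = 1 − 1·(-3) = 4, t = -1 − 1·4 = -5  (check: 100·4 + 78·(-5) = 10)
  q = 1: r = 2, s = -3 − 1·4 = -7, t = 4 − 1·(-5) = 9  (check: 100·(-7) + 78·9 = 2)
The row with r = 2 (the gcd) gives the Bezout coefficients s = -7, t = 9.
Result: 100 · (-7) + 78 · (9) = 2.

gcd(100, 78) = 2; s = -7, t = 9 (check: 100·(-7) + 78·9 = 2).


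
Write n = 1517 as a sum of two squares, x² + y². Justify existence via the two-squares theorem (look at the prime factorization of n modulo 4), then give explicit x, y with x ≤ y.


Step 1: Factor n = 1517 = 37 · 41.
Step 2: Check the mod-4 condition on each prime factor: 37 ≡ 1 (mod 4), exponent 1; 41 ≡ 1 (mod 4), exponent 1.
All primes ≡ 3 (mod 4) appear to even exponent (or don't appear), so by the two-squares theorem n IS expressible as a sum of two squares.
Step 3: Build a representation. Here n = 37 · 41 is a product of primes ≡ 1 (mod 4). Each prime p ≡ 1 (mod 4) is itself a sum of two squares; find a² by testing p − a² for a perfect square:
  37: 37 − 1² = 36 = 6² ⇒ 37 = 1² + 6².
  41: 41 − 1² = 40, 41 − 2² = 37, 41 − 3² = 32, 41 − 4² = 25 = 5² ⇒ 41 = 4² + 5².
  Combine using the Brahmagupta–Fibonacci identity (a² + b²)(c² + d²) = (ac − bd)² + (ad + bc)² = (ac + bd)² + (ad − bc)²:
  37 · 41 = 1517: from (1² + 6²)(4² + 5²), take (1·4 − 6·5, 1·5 + 6·4) = (4 − 30, 5 + 24) = (-26, 29); dropping signs (only squares matter) gives (26, 29); check 26² + 29² = 676 + 841 = 1517 ✓.
Step 4: Order so x ≤ y and verify: 26² + 29² = 676 + 841 = 1517 = n. ✓

n = 1517 = 26² + 29² (one valid representation with x ≤ y).


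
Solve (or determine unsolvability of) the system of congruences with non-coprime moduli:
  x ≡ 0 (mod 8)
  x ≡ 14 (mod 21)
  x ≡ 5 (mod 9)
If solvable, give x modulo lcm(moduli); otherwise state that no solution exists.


Moduli 8, 21, 9 are not pairwise coprime, so CRT works modulo lcm(m_i) when all pairwise compatibility conditions hold.
Pairwise compatibility: gcd(m_i, m_j) must divide a_i - a_j for every pair.
Merge one congruence at a time:
  Start: x ≡ 0 (mod 8).
  Combine with x ≡ 14 (mod 21): gcd(8, 21) = 1; 14 - 0 = 14, which IS divisible by 1, so compatible.
    Write x = 0 + 8·t and substitute into x ≡ 14 (mod 21): 8·t ≡ 14 − 0 = 14 (mod 21).
    The inverse of 8 mod 21 is 8 (since 8·8 = 64 = 3·21 + 1), so t ≡ 8·14 = 112 ≡ 7 (mod 21).
    Then x = 0 + 8·7 = 56, valid modulo lcm(8, 21) = 168: x ≡ 56 (mod 168).
  Combine with x ≡ 5 (mod 9): gcd(168, 9) = 3; 5 - 56 = -51, which IS divisible by 3, so compatible.
    Write x = 56 + 168·t and substitute into x ≡ 5 (mod 9): 168·t ≡ 5 − 56 = -51 (mod 9).
    Divide the congruence (and modulus) by g = 3: 56·t ≡ -17 (mod 3).
    Reduce coefficients mod 3: 2·t ≡ 1 (mod 3).
    The inverse of 2 mod 3 is 2 (since 2·2 = 4 = 1·3 + 1), so t ≡ 2·1 = 2 ≡ 2 (mod 3).
    Then x = 56 + 168·2 = 392, valid modulo lcm(168, 9) = 504: x ≡ 392 (mod 504).
Verify: 392 mod 8 = 0, 392 mod 21 = 14, 392 mod 9 = 5.

x ≡ 392 (mod 504).


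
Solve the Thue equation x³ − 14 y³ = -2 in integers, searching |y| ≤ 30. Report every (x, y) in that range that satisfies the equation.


The equation is x³ - 14y³ = -2. For fixed y, x³ = 14·y³ − 2, so a solution requires the RHS to be a perfect cube.
Strategy: iterate y from -30 to 30, compute RHS = 14·y³ − 2, and check whether it is a (positive or negative) perfect cube.
Check small values of y:
  y = 0: RHS = -2 is not a perfect cube.
  y = 1: RHS = 12 is not a perfect cube.
  y = -1: RHS = -16 is not a perfect cube.
  y = 2: RHS = 110 is not a perfect cube.
  y = -2: RHS = -114 is not a perfect cube.
  y = 3: RHS = 376 is not a perfect cube.
  y = -3: RHS = -380 is not a perfect cube.
Continuing the search up to |y| = 30 finds no solutions either.
No (x, y) in the scanned range satisfies the equation.

No integer solutions with |y| ≤ 30.


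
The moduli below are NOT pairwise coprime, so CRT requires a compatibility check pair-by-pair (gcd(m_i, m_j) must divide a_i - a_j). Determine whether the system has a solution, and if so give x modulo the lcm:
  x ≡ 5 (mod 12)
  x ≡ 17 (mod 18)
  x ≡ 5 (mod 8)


Moduli 12, 18, 8 are not pairwise coprime, so CRT works modulo lcm(m_i) when all pairwise compatibility conditions hold.
Pairwise compatibility: gcd(m_i, m_j) must divide a_i - a_j for every pair.
Merge one congruence at a time:
  Start: x ≡ 5 (mod 12).
  Combine with x ≡ 17 (mod 18): gcd(12, 18) = 6; 17 - 5 = 12, which IS divisible by 6, so compatible.
    Write x = 5 + 12·t and substitute into x ≡ 17 (mod 18): 12·t ≡ 17 − 5 = 12 (mod 18).
    Divide the congruence (and modulus) by g = 6: 2·t ≡ 2 (mod 3).
    The inverse of 2 mod 3 is 2 (since 2·2 = 4 = 1·3 + 1), so t ≡ 2·2 = 4 ≡ 1 (mod 3).
    Then x = 5 + 12·1 = 17, valid modulo lcm(12, 18) = 36: x ≡ 17 (mod 36).
  Combine with x ≡ 5 (mod 8): gcd(36, 8) = 4; 5 - 17 = -12, which IS divisible by 4, so compatible.
    Write x = 17 + 36·t and substitute into x ≡ 5 (mod 8): 36·t ≡ 5 − 17 = -12 (mod 8).
    Divide the congruence (and modulus) by g = 4: 9·t ≡ -3 (mod 2).
    Reduce coefficients mod 2: 1·t ≡ 1 (mod 2).
    So t ≡ 1 (mod 2).
    Then x = 17 + 36·1 = 53, valid modulo lcm(36, 8) = 72: x ≡ 53 (mod 72).
Verify: 53 mod 12 = 5, 53 mod 18 = 17, 53 mod 8 = 5.

x ≡ 53 (mod 72).


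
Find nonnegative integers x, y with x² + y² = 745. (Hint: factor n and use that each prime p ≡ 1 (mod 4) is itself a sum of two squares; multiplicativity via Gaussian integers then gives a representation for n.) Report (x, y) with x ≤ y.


Step 1: Factor n = 745 = 5 · 149.
Step 2: Check the mod-4 condition on each prime factor: 5 ≡ 1 (mod 4), exponent 1; 149 ≡ 1 (mod 4), exponent 1.
All primes ≡ 3 (mod 4) appear to even exponent (or don't appear), so by the two-squares theorem n IS expressible as a sum of two squares.
Step 3: Build a representation. Here n = 5 · 149 is a product of primes ≡ 1 (mod 4). Each prime p ≡ 1 (mod 4) is itself a sum of two squares; find a² by testing p − a² for a perfect square:
  5: 5 − 1² = 4 = 2² ⇒ 5 = 1² + 2².
  149: 149 − 1² = 148, 149 − 2² = 145, 149 − 3² = 140, 149 − 4² = 133, 149 − 5² = 124, 149 − 6² = 113, 149 − 7² = 100 = 10² ⇒ 149 = 7² + 10².
  Combine using the Brahmagupta–Fibonacci identity (a² + b²)(c² + d²) = (ac − bd)² + (ad + bc)² = (ac + bd)² + (ad − bc)²:
  5 · 149 = 745: from (1² + 2²)(7² + 10²), take (1·7 − 2·10, 1·10 + 2·7) = (7 − 20, 10 + 14) = (-13, 24); dropping signs (only squares matter) gives (13, 24); check 13² + 24² = 169 + 576 = 745 ✓.
Step 4: Order so x ≤ y and verify: 13² + 24² = 169 + 576 = 745 = n. ✓

n = 745 = 13² + 24² (one valid representation with x ≤ y).


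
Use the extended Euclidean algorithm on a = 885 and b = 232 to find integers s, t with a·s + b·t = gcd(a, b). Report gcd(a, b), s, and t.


Euclidean algorithm on (885, 232) — divide until remainder is 0:
  885 = 3 · 232 + 189
  232 = 1 · 189 + 43
  189 = 4 · 43 + 17
  43 = 2 · 17 + 9
  17 = 1 · 9 + 8
  9 = 1 · 8 + 1
  8 = 8 · 1 + 0
gcd(885, 232) = 1.
Track Bezout coefficients alongside the remainders: start with r₀ = 885 = a·1 + b·0 (s = 1, t = 0) and r₁ = 232 = a·0 + b·1 (s = 0, t = 1); each new remainder r_{k+1} = r_{k-1} − q_k·r_k inherits s_{k+1} = s_{k-1} − q_k·s_k, t_{k+1} = t_{k-1} − q_k·t_k, so r_k = a·s_k + b·t_k at every step:
  q = 3: r = 189, s = 1 − 3·0 = 1, t = 0 − 3·1 = -3  (check: 885·1 + 232·(-3) = 189)
  q = 1: r = 43, s = 0 − 1·1 = -1, t = 1 − 1·(-3) = 4  (check: 885·(-1) + 232·4 = 43)
  q = 4: r = 17, s = 1 − 4·(-1) = 5, t = -3 − 4·4 = -19  (check: 885·5 + 232·(-19) = 17)
  q = 2: r = 9, s = -1 − 2·5 = -11, t = 4 − 2·(-19) = 42  (check: 885·(-11) + 232·42 = 9)
  q = 1: r = 8, s = 5 − 1·(-11) = 16, t = -19 − 1·42 = -61  (check: 885·16 + 232·(-61) = 8)
  q = 1: r = 1, s = -11 − 1·16 = -27, t = 42 − 1·(-61) = 103  (check: 885·(-27) + 232·103 = 1)
The row with r = 1 (the gcd) gives the Bezout coefficients s = -27, t = 103.
Result: 885 · (-27) + 232 · (103) = 1.

gcd(885, 232) = 1; s = -27, t = 103 (check: 885·(-27) + 232·103 = 1).


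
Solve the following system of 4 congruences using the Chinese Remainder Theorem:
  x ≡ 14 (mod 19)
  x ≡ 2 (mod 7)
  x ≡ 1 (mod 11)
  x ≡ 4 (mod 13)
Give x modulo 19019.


Product of moduli M = 19 · 7 · 11 · 13 = 19019.
Merge one congruence at a time:
  Start: x ≡ 14 (mod 19).
  Combine with x ≡ 2 (mod 7); new modulus lcm = 133.
    Write x = 14 + 19·t and substitute into x ≡ 2 (mod 7): 19·t ≡ 2 − 14 = -12 (mod 7).
    Reduce coefficients mod 7: 5·t ≡ 2 (mod 7).
    The inverse of 5 mod 7 is 3 (since 5·3 = 15 = 2·7 + 1), so t ≡ 3·2 = 6 ≡ 6 (mod 7).
    Then x = 14 + 19·6 = 128, valid modulo lcm(19, 7) = 133: x ≡ 128 (mod 133).
  Combine with x ≡ 1 (mod 11); new modulus lcm = 1463.
    Write x = 128 + 133·t and substitute into x ≡ 1 (mod 11): 133·t ≡ 1 − 128 = -127 (mod 11).
    Reduce coefficients mod 11: 1·t ≡ 5 (mod 11).
    So t ≡ 5 (mod 11).
    Then x = 128 + 133·5 = 793, valid modulo lcm(133, 11) = 1463: x ≡ 793 (mod 1463).
  Combine with x ≡ 4 (mod 13); new modulus lcm = 19019.
    Write x = 793 + 1463·t and substitute into x ≡ 4 (mod 13): 1463·t ≡ 4 − 793 = -789 (mod 13).
    Reduce coefficients mod 13: 7·t ≡ 4 (mod 13).
    The inverse of 7 mod 13 is 2 (since 7·2 = 14 = 1·13 + 1), so t ≡ 2·4 = 8 ≡ 8 (mod 13).
    Then x = 793 + 1463·8 = 12497, valid modulo lcm(1463, 13) = 19019: x ≡ 12497 (mod 19019).
Verify against each original: 12497 mod 19 = 14, 12497 mod 7 = 2, 12497 mod 11 = 1, 12497 mod 13 = 4.

x ≡ 12497 (mod 19019).


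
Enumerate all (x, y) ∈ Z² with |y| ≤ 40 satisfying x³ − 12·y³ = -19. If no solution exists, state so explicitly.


The equation is x³ - 12y³ = -19. For fixed y, x³ = 12·y³ − 19, so a solution requires the RHS to be a perfect cube.
Strategy: iterate y from -40 to 40, compute RHS = 12·y³ − 19, and check whether it is a (positive or negative) perfect cube.
Check small values of y:
  y = 0: RHS = -19 is not a perfect cube.
  y = 1: RHS = -7 is not a perfect cube.
  y = -1: RHS = -31 is not a perfect cube.
  y = 2: RHS = 77 is not a perfect cube.
  y = -2: RHS = -115 is not a perfect cube.
  y = 3: RHS = 305 is not a perfect cube.
  y = -3: RHS = -343 = (-7)³ ⇒ x = -7 works.
Continuing the search up to |y| = 40 finds no further solutions beyond those listed.
Collected solutions: (-7, -3).

Solutions (with |y| ≤ 40): (-7, -3).


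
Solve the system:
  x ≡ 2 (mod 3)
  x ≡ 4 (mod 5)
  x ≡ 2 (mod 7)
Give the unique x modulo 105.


Moduli 3, 5, 7 are pairwise coprime; by CRT there is a unique solution modulo M = 3 · 5 · 7 = 105.
Solve pairwise, accumulating the modulus:
  Start with x ≡ 2 (mod 3).
  Combine with x ≡ 4 (mod 5): since gcd(3, 5) = 1, we get a unique residue mod 15.
    Write x = 2 + 3·t and substitute into x ≡ 4 (mod 5): 3·t ≡ 4 − 2 = 2 (mod 5).
    The inverse of 3 mod 5 is 2 (since 3·2 = 6 = 1·5 + 1), so t ≡ 2·2 = 4 ≡ 4 (mod 5).
    Then x = 2 + 3·4 = 14, valid modulo lcm(3, 5) = 15: x ≡ 14 (mod 15).
  Combine with x ≡ 2 (mod 7): since gcd(15, 7) = 1, we get a unique residue mod 105.
    Write x = 14 + 15·t and substitute into x ≡ 2 (mod 7): 15·t ≡ 2 − 14 = -12 (mod 7).
    Reduce coefficients mod 7: 1·t ≡ 2 (mod 7).
    So t ≡ 2 (mod 7).
    Then x = 14 + 15·2 = 44, valid modulo lcm(15, 7) = 105: x ≡ 44 (mod 105).
Verify: 44 mod 3 = 2 ✓, 44 mod 5 = 4 ✓, 44 mod 7 = 2 ✓.

x ≡ 44 (mod 105).
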